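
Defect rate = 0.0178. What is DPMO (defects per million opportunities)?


DPMO = defect_rate * 1000000 = 0.0178 * 1000000

17800


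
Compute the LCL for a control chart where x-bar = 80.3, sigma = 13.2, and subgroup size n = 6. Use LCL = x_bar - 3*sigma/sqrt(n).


LCL = 80.3 - 3 * 13.2 / sqrt(6)

64.13


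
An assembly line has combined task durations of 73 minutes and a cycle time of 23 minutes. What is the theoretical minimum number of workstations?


Formula: N_min = ceil(Sum of Task Times / Cycle Time)
N_min = ceil(73 min / 23 min) = ceil(3.1739)
N_min = 4 stations

4


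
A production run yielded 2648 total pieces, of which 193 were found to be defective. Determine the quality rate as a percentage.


Formula: Quality Rate = Good Pieces / Total Pieces * 100
Good pieces = 2648 - 193 = 2455
QR = 2455 / 2648 * 100 = 92.7%

92.7%


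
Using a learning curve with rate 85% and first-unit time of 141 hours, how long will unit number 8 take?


Formula: T_n = T_1 * (learning_rate)^(log2(n)) where learning_rate = rate/100
Doublings = log2(8) = 3
T_n = 141 * 0.85^3
T_n = 141 * 0.6141 = 86.6 hours

86.6 hours


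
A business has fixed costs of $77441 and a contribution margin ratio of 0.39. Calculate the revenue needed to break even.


Formula: BER = Fixed Costs / Contribution Margin Ratio
BER = $77441 / 0.39
BER = $198566.67 (to the nearest cent)

$198566.67


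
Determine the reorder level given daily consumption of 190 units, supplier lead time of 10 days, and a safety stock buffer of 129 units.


Formula: ROP = (Daily Demand * Lead Time) + Safety Stock
Demand during lead time = 190 * 10 = 1900 units
ROP = 1900 + 129 = 2029 units

2029 units


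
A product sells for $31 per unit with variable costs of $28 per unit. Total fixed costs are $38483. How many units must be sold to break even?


Formula: BEQ = Fixed Costs / (Price - Variable Cost)
Contribution margin = $31 - $28 = $3/unit
BEQ = ceil($38483 / $3/unit) = ceil(12827.67) = 12828 units

12828 units


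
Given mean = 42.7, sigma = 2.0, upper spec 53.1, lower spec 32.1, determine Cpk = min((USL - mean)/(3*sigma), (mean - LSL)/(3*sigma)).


Cpu = (53.1 - 42.7) / (3 * 2.0) = 1.73
Cpl = (42.7 - 32.1) / (3 * 2.0) = 1.77
Cpk = min(1.73, 1.77) = 1.73

1.73


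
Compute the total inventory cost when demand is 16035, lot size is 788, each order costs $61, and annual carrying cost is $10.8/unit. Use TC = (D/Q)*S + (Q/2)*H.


TC = 16035/788 * 61 + 788/2 * 10.8

$5496.49


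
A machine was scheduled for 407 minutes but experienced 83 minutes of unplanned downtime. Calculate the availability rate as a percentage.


Formula: Availability = (Planned Time - Downtime) / Planned Time * 100
Uptime = 407 - 83 = 324 min
Availability = 324 / 407 * 100 = 79.6%

79.6%


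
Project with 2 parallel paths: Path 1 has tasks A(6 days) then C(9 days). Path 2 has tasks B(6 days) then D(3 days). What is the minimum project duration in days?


Path 1 = 6 + 9 = 15 days
Path 2 = 6 + 3 = 9 days
Duration = max(15, 9) = 15 days

15 days


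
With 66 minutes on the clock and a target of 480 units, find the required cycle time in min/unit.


Formula: CT = Available Time / Number of Units
CT = 66 min / 480 units
CT = 0.14 min/unit

0.14 min/unit


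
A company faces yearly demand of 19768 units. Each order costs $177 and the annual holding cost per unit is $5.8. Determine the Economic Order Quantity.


Formula: EOQ = sqrt(2 * D * S / H)
Numerator: 2 * 19768 * 177 = 6997872
2DS/H = 6997872 / 5.8 = 1206529.7
EOQ = sqrt(1206529.7) = 1098.4 units

1098.4 units


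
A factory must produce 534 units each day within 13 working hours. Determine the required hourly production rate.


Formula: Production Rate = Daily Demand / Available Hours
Rate = 534 units/day / 13 hours/day
Rate = 41.1 units/hour

41.1 units/hour


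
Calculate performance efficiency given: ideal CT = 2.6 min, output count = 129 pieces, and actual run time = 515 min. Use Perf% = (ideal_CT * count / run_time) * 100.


Formula: Performance = (Ideal CT * Total Count) / Run Time * 100
Ideal output time = 2.6 * 129 = 335.4 min
Performance = 335.4 / 515 * 100 = 65.1%

65.1%


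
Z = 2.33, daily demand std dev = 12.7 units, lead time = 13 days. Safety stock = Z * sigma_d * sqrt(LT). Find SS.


Formula: SS = z * sigma_d * sqrt(LT)
sqrt(LT) = sqrt(13) = 3.6056
SS = 2.33 * 12.7 * 3.6056
SS = 106.7 units

106.7 units


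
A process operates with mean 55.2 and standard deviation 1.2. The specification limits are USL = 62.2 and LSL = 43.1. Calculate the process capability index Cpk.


Cpu = (62.2 - 55.2) / (3 * 1.2) = 1.94
Cpl = (55.2 - 43.1) / (3 * 1.2) = 3.36
Cpk = min(1.94, 3.36) = 1.94

1.94


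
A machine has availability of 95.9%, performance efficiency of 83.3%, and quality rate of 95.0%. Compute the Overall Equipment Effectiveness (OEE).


Formula: OEE = Availability * Performance * Quality / 10000
A * P = 95.9% * 83.3% / 100 = 79.88%
OEE = 79.88% * 95.0% / 100 = 75.9%

75.9%


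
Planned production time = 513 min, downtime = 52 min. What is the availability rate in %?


Formula: Availability = (Planned Time - Downtime) / Planned Time * 100
Uptime = 513 - 52 = 461 min
Availability = 461 / 513 * 100 = 89.9%

89.9%


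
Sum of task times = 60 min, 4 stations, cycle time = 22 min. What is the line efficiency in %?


Formula: Efficiency = Sum of Task Times / (N_stations * CT) * 100
Total station capacity = 4 stations * 22 min = 88 min
Efficiency = 60 / 88 * 100 = 68.2%

68.2%


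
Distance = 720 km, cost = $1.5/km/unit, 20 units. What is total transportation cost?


TC = dist * cost * units = 720 * 1.5 * 20 = $21600.00

$21600.00


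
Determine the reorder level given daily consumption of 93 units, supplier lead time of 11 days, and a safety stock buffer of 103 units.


Formula: ROP = (Daily Demand * Lead Time) + Safety Stock
Demand during lead time = 93 * 11 = 1023 units
ROP = 1023 + 103 = 1126 units

1126 units


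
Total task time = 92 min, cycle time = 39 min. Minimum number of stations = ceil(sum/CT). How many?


Formula: N_min = ceil(Sum of Task Times / Cycle Time)
N_min = ceil(92 min / 39 min) = ceil(2.359)
N_min = 3 stations

3


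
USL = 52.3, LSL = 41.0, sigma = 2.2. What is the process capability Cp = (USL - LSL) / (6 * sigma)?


Cp = (52.3 - 41.0) / (6 * 2.2)

0.86


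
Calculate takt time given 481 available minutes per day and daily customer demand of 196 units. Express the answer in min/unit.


Formula: Takt Time = Available Production Time / Customer Demand
Takt = 481 min/day / 196 units/day
Takt = 2.45 min/unit

2.45 min/unit


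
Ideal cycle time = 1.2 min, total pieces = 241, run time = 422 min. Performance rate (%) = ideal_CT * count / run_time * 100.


Formula: Performance = (Ideal CT * Total Count) / Run Time * 100
Ideal output time = 1.2 * 241 = 289.2 min
Performance = 289.2 / 422 * 100 = 68.5%

68.5%


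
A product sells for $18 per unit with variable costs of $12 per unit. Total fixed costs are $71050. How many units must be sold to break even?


Formula: BEQ = Fixed Costs / (Price - Variable Cost)
Contribution margin = $18 - $12 = $6/unit
BEQ = ceil($71050 / $6/unit) = ceil(11841.67) = 11842 units

11842 units


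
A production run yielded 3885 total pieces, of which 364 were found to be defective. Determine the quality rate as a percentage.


Formula: Quality Rate = Good Pieces / Total Pieces * 100
Good pieces = 3885 - 364 = 3521
QR = 3521 / 3885 * 100 = 90.6%

90.6%


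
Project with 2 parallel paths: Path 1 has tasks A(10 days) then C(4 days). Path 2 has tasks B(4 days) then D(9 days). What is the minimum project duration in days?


Path 1 = 10 + 4 = 14 days
Path 2 = 4 + 9 = 13 days
Duration = max(14, 13) = 14 days

14 days


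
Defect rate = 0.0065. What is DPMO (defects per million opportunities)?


DPMO = defect_rate * 1000000 = 0.0065 * 1000000

6500


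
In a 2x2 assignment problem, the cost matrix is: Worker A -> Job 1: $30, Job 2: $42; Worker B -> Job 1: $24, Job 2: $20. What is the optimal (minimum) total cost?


Option 1: A->1 + B->2 = $30 + $20 = $50
Option 2: A->2 + B->1 = $42 + $24 = $66
Min cost = min($50, $66) = $50

$50


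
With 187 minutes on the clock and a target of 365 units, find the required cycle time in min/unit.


Formula: CT = Available Time / Number of Units
CT = 187 min / 365 units
CT = 0.51 min/unit

0.51 min/unit


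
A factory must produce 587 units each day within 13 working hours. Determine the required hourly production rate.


Formula: Production Rate = Daily Demand / Available Hours
Rate = 587 units/day / 13 hours/day
Rate = 45.2 units/hour

45.2 units/hour


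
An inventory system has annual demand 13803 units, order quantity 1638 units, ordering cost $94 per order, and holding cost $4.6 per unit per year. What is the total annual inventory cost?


TC = 13803/1638 * 94 + 1638/2 * 4.6

$4559.51


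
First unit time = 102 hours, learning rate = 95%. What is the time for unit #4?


Formula: T_n = T_1 * (learning_rate)^(log2(n)) where learning_rate = rate/100
Doublings = log2(4) = 2
T_n = 102 * 0.95^2
T_n = 102 * 0.9025 = 92.1 hours

92.1 hours


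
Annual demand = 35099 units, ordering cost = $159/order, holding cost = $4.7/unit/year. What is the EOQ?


Formula: EOQ = sqrt(2 * D * S / H)
Numerator: 2 * 35099 * 159 = 11161482
2DS/H = 11161482 / 4.7 = 2374783.4
EOQ = sqrt(2374783.4) = 1541.0 units

1541.0 units


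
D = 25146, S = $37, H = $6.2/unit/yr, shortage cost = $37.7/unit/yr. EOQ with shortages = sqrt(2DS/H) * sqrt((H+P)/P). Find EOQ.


Formula: EOQ* = sqrt(2DS/H) * sqrt((H+P)/P)
Base EOQ = sqrt(2*25146*37/6.2) = 547.84 units
Correction = sqrt((6.2+37.7)/37.7) = 1.0791
EOQ* = 547.84 * 1.0791 = 591.2 units

591.2 units


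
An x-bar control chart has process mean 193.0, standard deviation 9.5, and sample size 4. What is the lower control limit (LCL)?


LCL = 193.0 - 3 * 9.5 / sqrt(4)

178.75


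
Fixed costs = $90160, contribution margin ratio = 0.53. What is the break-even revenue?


Formula: BER = Fixed Costs / Contribution Margin Ratio
BER = $90160 / 0.53
BER = $170113.21 (to the nearest cent)

$170113.21


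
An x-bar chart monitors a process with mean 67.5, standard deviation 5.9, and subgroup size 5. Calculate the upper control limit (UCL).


UCL = 67.5 + 3 * 5.9 / sqrt(5)

75.42


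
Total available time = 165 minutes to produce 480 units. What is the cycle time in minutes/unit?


Formula: CT = Available Time / Number of Units
CT = 165 min / 480 units
CT = 0.34 min/unit

0.34 min/unit


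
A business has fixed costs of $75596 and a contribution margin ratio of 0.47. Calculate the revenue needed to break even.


Formula: BER = Fixed Costs / Contribution Margin Ratio
BER = $75596 / 0.47
BER = $160842.55 (to the nearest cent)

$160842.55


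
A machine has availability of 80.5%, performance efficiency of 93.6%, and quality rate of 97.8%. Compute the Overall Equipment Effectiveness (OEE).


Formula: OEE = Availability * Performance * Quality / 10000
A * P = 80.5% * 93.6% / 100 = 75.35%
OEE = 75.35% * 97.8% / 100 = 73.7%

73.7%


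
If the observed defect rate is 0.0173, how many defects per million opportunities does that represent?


DPMO = defect_rate * 1000000 = 0.0173 * 1000000

17300


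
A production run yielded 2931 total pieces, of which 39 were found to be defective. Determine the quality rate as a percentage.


Formula: Quality Rate = Good Pieces / Total Pieces * 100
Good pieces = 2931 - 39 = 2892
QR = 2892 / 2931 * 100 = 98.7%

98.7%


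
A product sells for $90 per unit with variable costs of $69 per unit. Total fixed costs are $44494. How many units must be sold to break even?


Formula: BEQ = Fixed Costs / (Price - Variable Cost)
Contribution margin = $90 - $69 = $21/unit
BEQ = ceil($44494 / $21/unit) = ceil(2118.76) = 2119 units

2119 units


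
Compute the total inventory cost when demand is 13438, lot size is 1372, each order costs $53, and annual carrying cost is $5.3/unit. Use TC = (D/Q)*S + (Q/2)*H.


TC = 13438/1372 * 53 + 1372/2 * 5.3

$4154.91


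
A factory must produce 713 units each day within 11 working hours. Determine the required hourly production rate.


Formula: Production Rate = Daily Demand / Available Hours
Rate = 713 units/day / 11 hours/day
Rate = 64.8 units/hour

64.8 units/hour


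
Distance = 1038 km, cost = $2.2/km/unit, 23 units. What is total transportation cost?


TC = dist * cost * units = 1038 * 2.2 * 23 = $52522.80

$52522.80


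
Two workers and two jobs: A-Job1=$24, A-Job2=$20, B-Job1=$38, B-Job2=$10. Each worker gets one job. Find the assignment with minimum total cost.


Option 1: A->1 + B->2 = $24 + $10 = $34
Option 2: A->2 + B->1 = $20 + $38 = $58
Min cost = min($34, $58) = $34

$34


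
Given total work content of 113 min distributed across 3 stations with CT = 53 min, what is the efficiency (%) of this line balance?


Formula: Efficiency = Sum of Task Times / (N_stations * CT) * 100
Total station capacity = 3 stations * 53 min = 159 min
Efficiency = 113 / 159 * 100 = 71.1%

71.1%


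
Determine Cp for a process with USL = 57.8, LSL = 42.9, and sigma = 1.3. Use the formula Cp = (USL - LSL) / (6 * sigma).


Cp = (57.8 - 42.9) / (6 * 1.3)

1.91


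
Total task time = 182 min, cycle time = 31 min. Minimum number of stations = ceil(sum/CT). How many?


Formula: N_min = ceil(Sum of Task Times / Cycle Time)
N_min = ceil(182 min / 31 min) = ceil(5.871)
N_min = 6 stations

6


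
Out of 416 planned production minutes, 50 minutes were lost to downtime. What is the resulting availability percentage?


Formula: Availability = (Planned Time - Downtime) / Planned Time * 100
Uptime = 416 - 50 = 366 min
Availability = 366 / 416 * 100 = 88.0%

88.0%


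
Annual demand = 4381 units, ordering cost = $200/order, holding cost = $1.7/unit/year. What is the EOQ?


Formula: EOQ = sqrt(2 * D * S / H)
Numerator: 2 * 4381 * 200 = 1752400
2DS/H = 1752400 / 1.7 = 1030823.5
EOQ = sqrt(1030823.5) = 1015.3 units

1015.3 units


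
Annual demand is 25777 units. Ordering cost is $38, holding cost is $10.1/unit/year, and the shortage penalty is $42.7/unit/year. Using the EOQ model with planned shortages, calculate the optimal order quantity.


Formula: EOQ* = sqrt(2DS/H) * sqrt((H+P)/P)
Base EOQ = sqrt(2*25777*38/10.1) = 440.42 units
Correction = sqrt((10.1+42.7)/42.7) = 1.112
EOQ* = 440.42 * 1.112 = 489.7 units

489.7 units


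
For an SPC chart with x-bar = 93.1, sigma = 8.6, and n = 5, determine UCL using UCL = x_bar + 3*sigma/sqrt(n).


UCL = 93.1 + 3 * 8.6 / sqrt(5)

104.64


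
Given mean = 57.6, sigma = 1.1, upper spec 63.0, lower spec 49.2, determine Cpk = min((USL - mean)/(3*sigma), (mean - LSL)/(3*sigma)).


Cpu = (63.0 - 57.6) / (3 * 1.1) = 1.64
Cpl = (57.6 - 49.2) / (3 * 1.1) = 2.55
Cpk = min(1.64, 2.55) = 1.64

1.64


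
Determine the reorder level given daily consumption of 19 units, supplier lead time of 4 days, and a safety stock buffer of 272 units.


Formula: ROP = (Daily Demand * Lead Time) + Safety Stock
Demand during lead time = 19 * 4 = 76 units
ROP = 76 + 272 = 348 units

348 units


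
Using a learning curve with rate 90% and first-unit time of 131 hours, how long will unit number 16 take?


Formula: T_n = T_1 * (learning_rate)^(log2(n)) where learning_rate = rate/100
Doublings = log2(16) = 4
T_n = 131 * 0.9^4
T_n = 131 * 0.6561 = 85.9 hours

85.9 hours


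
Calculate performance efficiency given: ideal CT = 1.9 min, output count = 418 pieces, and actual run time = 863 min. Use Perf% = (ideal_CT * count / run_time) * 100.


Formula: Performance = (Ideal CT * Total Count) / Run Time * 100
Ideal output time = 1.9 * 418 = 794.2 min
Performance = 794.2 / 863 * 100 = 92.0%

92.0%


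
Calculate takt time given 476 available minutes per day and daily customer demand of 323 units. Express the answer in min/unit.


Formula: Takt Time = Available Production Time / Customer Demand
Takt = 476 min/day / 323 units/day
Takt = 1.47 min/unit

1.47 min/unit


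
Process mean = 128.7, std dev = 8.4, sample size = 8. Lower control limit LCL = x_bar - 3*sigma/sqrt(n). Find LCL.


LCL = 128.7 - 3 * 8.4 / sqrt(8)

119.79


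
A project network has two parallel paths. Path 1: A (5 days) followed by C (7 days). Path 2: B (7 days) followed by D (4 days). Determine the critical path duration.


Path 1 = 5 + 7 = 12 days
Path 2 = 7 + 4 = 11 days
Duration = max(12, 11) = 12 days

12 days


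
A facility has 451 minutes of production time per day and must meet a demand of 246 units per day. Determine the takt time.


Formula: Takt Time = Available Production Time / Customer Demand
Takt = 451 min/day / 246 units/day
Takt = 1.83 min/unit

1.83 min/unit


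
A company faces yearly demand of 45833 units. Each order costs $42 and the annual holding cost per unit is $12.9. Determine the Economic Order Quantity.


Formula: EOQ = sqrt(2 * D * S / H)
Numerator: 2 * 45833 * 42 = 3849972
2DS/H = 3849972 / 12.9 = 298447.4
EOQ = sqrt(298447.4) = 546.3 units

546.3 units


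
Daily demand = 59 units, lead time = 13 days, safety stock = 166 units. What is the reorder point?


Formula: ROP = (Daily Demand * Lead Time) + Safety Stock
Demand during lead time = 59 * 13 = 767 units
ROP = 767 + 166 = 933 units

933 units


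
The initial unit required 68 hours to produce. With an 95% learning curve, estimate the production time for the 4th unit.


Formula: T_n = T_1 * (learning_rate)^(log2(n)) where learning_rate = rate/100
Doublings = log2(4) = 2
T_n = 68 * 0.95^2
T_n = 68 * 0.9025 = 61.4 hours

61.4 hours


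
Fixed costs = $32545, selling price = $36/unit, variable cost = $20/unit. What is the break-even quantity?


Formula: BEQ = Fixed Costs / (Price - Variable Cost)
Contribution margin = $36 - $20 = $16/unit
BEQ = ceil($32545 / $16/unit) = ceil(2034.06) = 2035 units

2035 units


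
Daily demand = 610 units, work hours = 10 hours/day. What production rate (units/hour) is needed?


Formula: Production Rate = Daily Demand / Available Hours
Rate = 610 units/day / 10 hours/day
Rate = 61.0 units/hour

61.0 units/hour


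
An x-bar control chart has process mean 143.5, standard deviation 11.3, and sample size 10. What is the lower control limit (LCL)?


LCL = 143.5 - 3 * 11.3 / sqrt(10)

132.78


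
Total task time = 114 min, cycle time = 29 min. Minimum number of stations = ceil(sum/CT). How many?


Formula: N_min = ceil(Sum of Task Times / Cycle Time)
N_min = ceil(114 min / 29 min) = ceil(3.931)
N_min = 4 stations

4


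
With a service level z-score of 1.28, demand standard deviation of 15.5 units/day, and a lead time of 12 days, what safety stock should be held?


Formula: SS = z * sigma_d * sqrt(LT)
sqrt(LT) = sqrt(12) = 3.4641
SS = 1.28 * 15.5 * 3.4641
SS = 68.7 units

68.7 units


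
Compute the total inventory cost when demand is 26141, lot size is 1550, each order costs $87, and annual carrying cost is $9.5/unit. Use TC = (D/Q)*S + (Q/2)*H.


TC = 26141/1550 * 87 + 1550/2 * 9.5

$8829.77


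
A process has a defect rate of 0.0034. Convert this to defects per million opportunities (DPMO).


DPMO = defect_rate * 1000000 = 0.0034 * 1000000

3400


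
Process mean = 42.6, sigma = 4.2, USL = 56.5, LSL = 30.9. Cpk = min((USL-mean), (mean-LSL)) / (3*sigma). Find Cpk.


Cpu = (56.5 - 42.6) / (3 * 4.2) = 1.1
Cpl = (42.6 - 30.9) / (3 * 4.2) = 0.93
Cpk = min(1.1, 0.93) = 0.93

0.93


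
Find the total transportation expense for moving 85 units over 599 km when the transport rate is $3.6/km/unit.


TC = dist * cost * units = 599 * 3.6 * 85 = $183294.00

$183294.00


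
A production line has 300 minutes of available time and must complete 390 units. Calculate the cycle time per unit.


Formula: CT = Available Time / Number of Units
CT = 300 min / 390 units
CT = 0.77 min/unit

0.77 min/unit


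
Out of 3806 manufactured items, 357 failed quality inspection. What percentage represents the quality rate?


Formula: Quality Rate = Good Pieces / Total Pieces * 100
Good pieces = 3806 - 357 = 3449
QR = 3449 / 3806 * 100 = 90.6%

90.6%


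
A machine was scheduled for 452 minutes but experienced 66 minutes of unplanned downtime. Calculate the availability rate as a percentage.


Formula: Availability = (Planned Time - Downtime) / Planned Time * 100
Uptime = 452 - 66 = 386 min
Availability = 386 / 452 * 100 = 85.4%

85.4%


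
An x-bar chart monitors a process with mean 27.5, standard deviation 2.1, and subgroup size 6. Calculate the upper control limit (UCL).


UCL = 27.5 + 3 * 2.1 / sqrt(6)

30.07


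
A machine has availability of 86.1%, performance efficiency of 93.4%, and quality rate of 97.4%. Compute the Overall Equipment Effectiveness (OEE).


Formula: OEE = Availability * Performance * Quality / 10000
A * P = 86.1% * 93.4% / 100 = 80.42%
OEE = 80.42% * 97.4% / 100 = 78.3%

78.3%


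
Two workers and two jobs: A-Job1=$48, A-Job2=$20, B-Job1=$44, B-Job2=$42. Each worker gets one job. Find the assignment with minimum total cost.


Option 1: A->1 + B->2 = $48 + $42 = $90
Option 2: A->2 + B->1 = $20 + $44 = $64
Min cost = min($90, $64) = $64

$64


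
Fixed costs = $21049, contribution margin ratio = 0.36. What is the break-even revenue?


Formula: BER = Fixed Costs / Contribution Margin Ratio
BER = $21049 / 0.36
BER = $58469.44 (to the nearest cent)

$58469.44


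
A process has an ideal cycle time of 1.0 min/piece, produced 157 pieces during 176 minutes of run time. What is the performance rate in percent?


Formula: Performance = (Ideal CT * Total Count) / Run Time * 100
Ideal output time = 1.0 * 157 = 157.0 min
Performance = 157.0 / 176 * 100 = 89.2%

89.2%


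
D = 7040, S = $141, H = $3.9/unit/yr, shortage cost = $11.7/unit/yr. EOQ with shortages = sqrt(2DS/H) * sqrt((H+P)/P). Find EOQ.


Formula: EOQ* = sqrt(2DS/H) * sqrt((H+P)/P)
Base EOQ = sqrt(2*7040*141/3.9) = 713.47 units
Correction = sqrt((3.9+11.7)/11.7) = 1.1547
EOQ* = 713.47 * 1.1547 = 823.8 units

823.8 units


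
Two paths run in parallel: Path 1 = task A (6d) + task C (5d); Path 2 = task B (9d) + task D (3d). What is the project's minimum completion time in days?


Path 1 = 6 + 5 = 11 days
Path 2 = 9 + 3 = 12 days
Duration = max(11, 12) = 12 days

12 days


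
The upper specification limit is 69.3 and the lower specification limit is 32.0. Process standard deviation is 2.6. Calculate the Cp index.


Cp = (69.3 - 32.0) / (6 * 2.6)

2.39


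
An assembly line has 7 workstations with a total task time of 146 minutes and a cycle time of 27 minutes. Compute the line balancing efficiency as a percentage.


Formula: Efficiency = Sum of Task Times / (N_stations * CT) * 100
Total station capacity = 7 stations * 27 min = 189 min
Efficiency = 146 / 189 * 100 = 77.2%

77.2%


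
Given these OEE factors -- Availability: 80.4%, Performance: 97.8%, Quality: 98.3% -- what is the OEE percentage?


Formula: OEE = Availability * Performance * Quality / 10000
A * P = 80.4% * 97.8% / 100 = 78.63%
OEE = 78.63% * 98.3% / 100 = 77.3%

77.3%


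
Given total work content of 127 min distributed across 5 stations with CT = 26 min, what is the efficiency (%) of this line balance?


Formula: Efficiency = Sum of Task Times / (N_stations * CT) * 100
Total station capacity = 5 stations * 26 min = 130 min
Efficiency = 127 / 130 * 100 = 97.7%

97.7%


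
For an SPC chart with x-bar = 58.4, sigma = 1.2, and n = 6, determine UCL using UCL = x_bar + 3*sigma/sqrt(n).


UCL = 58.4 + 3 * 1.2 / sqrt(6)

59.87


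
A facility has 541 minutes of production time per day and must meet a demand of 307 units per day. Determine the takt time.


Formula: Takt Time = Available Production Time / Customer Demand
Takt = 541 min/day / 307 units/day
Takt = 1.76 min/unit

1.76 min/unit


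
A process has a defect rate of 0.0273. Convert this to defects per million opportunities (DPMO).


DPMO = defect_rate * 1000000 = 0.0273 * 1000000

27300


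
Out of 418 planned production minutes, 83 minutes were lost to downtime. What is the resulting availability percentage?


Formula: Availability = (Planned Time - Downtime) / Planned Time * 100
Uptime = 418 - 83 = 335 min
Availability = 335 / 418 * 100 = 80.1%

80.1%


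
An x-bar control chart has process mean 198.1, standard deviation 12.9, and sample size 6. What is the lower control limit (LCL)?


LCL = 198.1 - 3 * 12.9 / sqrt(6)

182.3


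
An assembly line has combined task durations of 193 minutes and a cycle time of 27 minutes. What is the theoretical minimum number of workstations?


Formula: N_min = ceil(Sum of Task Times / Cycle Time)
N_min = ceil(193 min / 27 min) = ceil(7.1481)
N_min = 8 stations

8


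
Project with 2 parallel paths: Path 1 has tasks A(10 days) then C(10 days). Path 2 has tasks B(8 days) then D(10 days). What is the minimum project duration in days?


Path 1 = 10 + 10 = 20 days
Path 2 = 8 + 10 = 18 days
Duration = max(20, 18) = 20 days

20 days


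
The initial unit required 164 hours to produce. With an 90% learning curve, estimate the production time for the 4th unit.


Formula: T_n = T_1 * (learning_rate)^(log2(n)) where learning_rate = rate/100
Doublings = log2(4) = 2
T_n = 164 * 0.9^2
T_n = 164 * 0.81 = 132.8 hours

132.8 hours


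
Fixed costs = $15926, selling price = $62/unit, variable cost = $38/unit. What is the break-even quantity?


Formula: BEQ = Fixed Costs / (Price - Variable Cost)
Contribution margin = $62 - $38 = $24/unit
BEQ = ceil($15926 / $24/unit) = ceil(663.58) = 664 units

664 units


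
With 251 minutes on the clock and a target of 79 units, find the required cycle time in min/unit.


Formula: CT = Available Time / Number of Units
CT = 251 min / 79 units
CT = 3.18 min/unit

3.18 min/unit


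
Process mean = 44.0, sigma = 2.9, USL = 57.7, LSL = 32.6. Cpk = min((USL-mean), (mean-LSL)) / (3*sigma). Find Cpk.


Cpu = (57.7 - 44.0) / (3 * 2.9) = 1.57
Cpl = (44.0 - 32.6) / (3 * 2.9) = 1.31
Cpk = min(1.57, 1.31) = 1.31

1.31


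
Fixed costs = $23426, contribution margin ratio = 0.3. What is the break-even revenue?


Formula: BER = Fixed Costs / Contribution Margin Ratio
BER = $23426 / 0.3
BER = $78086.67 (to the nearest cent)

$78086.67


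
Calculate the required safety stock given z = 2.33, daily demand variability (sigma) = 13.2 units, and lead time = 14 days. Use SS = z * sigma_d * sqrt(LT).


Formula: SS = z * sigma_d * sqrt(LT)
sqrt(LT) = sqrt(14) = 3.7417
SS = 2.33 * 13.2 * 3.7417
SS = 115.1 units

115.1 units


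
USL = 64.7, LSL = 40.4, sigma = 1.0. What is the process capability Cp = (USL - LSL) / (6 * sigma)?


Cp = (64.7 - 40.4) / (6 * 1.0)

4.05


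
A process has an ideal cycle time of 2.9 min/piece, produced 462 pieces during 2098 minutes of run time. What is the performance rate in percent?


Formula: Performance = (Ideal CT * Total Count) / Run Time * 100
Ideal output time = 2.9 * 462 = 1339.8 min
Performance = 1339.8 / 2098 * 100 = 63.9%

63.9%


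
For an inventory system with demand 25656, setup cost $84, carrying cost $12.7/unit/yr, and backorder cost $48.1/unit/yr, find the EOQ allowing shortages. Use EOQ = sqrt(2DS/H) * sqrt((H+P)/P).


Formula: EOQ* = sqrt(2DS/H) * sqrt((H+P)/P)
Base EOQ = sqrt(2*25656*84/12.7) = 582.57 units
Correction = sqrt((12.7+48.1)/48.1) = 1.12429
EOQ* = 582.57 * 1.12429 = 655.0 units

655.0 units


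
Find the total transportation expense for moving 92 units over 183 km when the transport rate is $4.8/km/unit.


TC = dist * cost * units = 183 * 4.8 * 92 = $80812.80

$80812.80


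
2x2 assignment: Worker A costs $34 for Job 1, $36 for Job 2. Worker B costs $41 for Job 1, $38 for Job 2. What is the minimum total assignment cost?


Option 1: A->1 + B->2 = $34 + $38 = $72
Option 2: A->2 + B->1 = $36 + $41 = $77
Min cost = min($72, $77) = $72

$72


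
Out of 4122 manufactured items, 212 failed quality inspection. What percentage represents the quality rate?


Formula: Quality Rate = Good Pieces / Total Pieces * 100
Good pieces = 4122 - 212 = 3910
QR = 3910 / 4122 * 100 = 94.9%

94.9%


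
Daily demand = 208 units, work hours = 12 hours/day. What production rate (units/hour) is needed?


Formula: Production Rate = Daily Demand / Available Hours
Rate = 208 units/day / 12 hours/day
Rate = 17.3 units/hour

17.3 units/hour


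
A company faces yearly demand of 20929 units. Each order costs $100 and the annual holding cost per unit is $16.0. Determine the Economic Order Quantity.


Formula: EOQ = sqrt(2 * D * S / H)
Numerator: 2 * 20929 * 100 = 4185800
2DS/H = 4185800 / 16.0 = 261612.5
EOQ = sqrt(261612.5) = 511.5 units

511.5 units


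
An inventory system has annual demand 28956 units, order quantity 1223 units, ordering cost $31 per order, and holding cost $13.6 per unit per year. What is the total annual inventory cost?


TC = 28956/1223 * 31 + 1223/2 * 13.6

$9050.36


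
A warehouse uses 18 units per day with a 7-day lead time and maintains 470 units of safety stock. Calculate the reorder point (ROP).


Formula: ROP = (Daily Demand * Lead Time) + Safety Stock
Demand during lead time = 18 * 7 = 126 units
ROP = 126 + 470 = 596 units

596 units


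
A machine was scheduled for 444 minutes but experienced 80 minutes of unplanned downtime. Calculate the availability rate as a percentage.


Formula: Availability = (Planned Time - Downtime) / Planned Time * 100
Uptime = 444 - 80 = 364 min
Availability = 364 / 444 * 100 = 82.0%

82.0%


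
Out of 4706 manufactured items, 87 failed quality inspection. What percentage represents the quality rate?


Formula: Quality Rate = Good Pieces / Total Pieces * 100
Good pieces = 4706 - 87 = 4619
QR = 4619 / 4706 * 100 = 98.2%

98.2%


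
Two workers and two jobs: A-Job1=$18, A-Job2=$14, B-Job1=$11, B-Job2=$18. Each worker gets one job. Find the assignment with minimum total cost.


Option 1: A->1 + B->2 = $18 + $18 = $36
Option 2: A->2 + B->1 = $14 + $11 = $25
Min cost = min($36, $25) = $25

$25


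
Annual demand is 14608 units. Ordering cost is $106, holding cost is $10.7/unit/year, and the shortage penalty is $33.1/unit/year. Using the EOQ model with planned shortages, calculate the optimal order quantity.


Formula: EOQ* = sqrt(2DS/H) * sqrt((H+P)/P)
Base EOQ = sqrt(2*14608*106/10.7) = 537.99 units
Correction = sqrt((10.7+33.1)/33.1) = 1.15033
EOQ* = 537.99 * 1.15033 = 618.9 units

618.9 units


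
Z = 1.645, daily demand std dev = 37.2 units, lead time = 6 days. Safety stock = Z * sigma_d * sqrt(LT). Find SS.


Formula: SS = z * sigma_d * sqrt(LT)
sqrt(LT) = sqrt(6) = 2.4495
SS = 1.645 * 37.2 * 2.4495
SS = 149.9 units

149.9 units


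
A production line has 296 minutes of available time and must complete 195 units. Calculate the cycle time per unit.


Formula: CT = Available Time / Number of Units
CT = 296 min / 195 units
CT = 1.52 min/unit

1.52 min/unit


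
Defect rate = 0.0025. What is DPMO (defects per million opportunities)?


DPMO = defect_rate * 1000000 = 0.0025 * 1000000

2500


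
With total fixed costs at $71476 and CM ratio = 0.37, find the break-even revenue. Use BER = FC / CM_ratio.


Formula: BER = Fixed Costs / Contribution Margin Ratio
BER = $71476 / 0.37
BER = $193178.38 (to the nearest cent)

$193178.38


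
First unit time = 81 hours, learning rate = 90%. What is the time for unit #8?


Formula: T_n = T_1 * (learning_rate)^(log2(n)) where learning_rate = rate/100
Doublings = log2(8) = 3
T_n = 81 * 0.9^3
T_n = 81 * 0.729 = 59.0 hours

59.0 hours


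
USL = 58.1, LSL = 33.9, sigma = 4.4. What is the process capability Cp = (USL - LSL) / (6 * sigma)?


Cp = (58.1 - 33.9) / (6 * 4.4)

0.92


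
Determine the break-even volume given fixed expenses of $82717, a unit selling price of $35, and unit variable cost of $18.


Formula: BEQ = Fixed Costs / (Price - Variable Cost)
Contribution margin = $35 - $18 = $17/unit
BEQ = ceil($82717 / $17/unit) = ceil(4865.71) = 4866 units

4866 units


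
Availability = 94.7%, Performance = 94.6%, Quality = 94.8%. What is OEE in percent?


Formula: OEE = Availability * Performance * Quality / 10000
A * P = 94.7% * 94.6% / 100 = 89.59%
OEE = 89.59% * 94.8% / 100 = 84.9%

84.9%


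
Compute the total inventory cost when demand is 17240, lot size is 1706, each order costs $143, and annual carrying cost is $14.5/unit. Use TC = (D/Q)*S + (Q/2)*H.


TC = 17240/1706 * 143 + 1706/2 * 14.5

$13813.59


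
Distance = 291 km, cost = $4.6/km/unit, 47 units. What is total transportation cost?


TC = dist * cost * units = 291 * 4.6 * 47 = $62914.20

$62914.20


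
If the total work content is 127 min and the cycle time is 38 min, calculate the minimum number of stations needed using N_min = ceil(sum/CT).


Formula: N_min = ceil(Sum of Task Times / Cycle Time)
N_min = ceil(127 min / 38 min) = ceil(3.3421)
N_min = 4 stations

4


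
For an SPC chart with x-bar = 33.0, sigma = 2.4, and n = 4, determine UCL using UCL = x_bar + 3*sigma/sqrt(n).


UCL = 33.0 + 3 * 2.4 / sqrt(4)

36.6


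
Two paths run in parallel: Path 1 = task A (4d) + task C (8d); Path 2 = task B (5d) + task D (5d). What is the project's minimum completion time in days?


Path 1 = 4 + 8 = 12 days
Path 2 = 5 + 5 = 10 days
Duration = max(12, 10) = 12 days

12 days


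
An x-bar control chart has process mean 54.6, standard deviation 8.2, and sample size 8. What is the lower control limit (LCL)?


LCL = 54.6 - 3 * 8.2 / sqrt(8)

45.9


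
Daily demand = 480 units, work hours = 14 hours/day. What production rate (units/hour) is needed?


Formula: Production Rate = Daily Demand / Available Hours
Rate = 480 units/day / 14 hours/day
Rate = 34.3 units/hour

34.3 units/hour


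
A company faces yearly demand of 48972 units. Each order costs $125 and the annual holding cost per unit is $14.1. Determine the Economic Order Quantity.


Formula: EOQ = sqrt(2 * D * S / H)
Numerator: 2 * 48972 * 125 = 12243000
2DS/H = 12243000 / 14.1 = 868297.9
EOQ = sqrt(868297.9) = 931.8 units

931.8 units


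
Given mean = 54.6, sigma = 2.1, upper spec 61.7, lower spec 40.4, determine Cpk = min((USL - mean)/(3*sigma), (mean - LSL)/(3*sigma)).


Cpu = (61.7 - 54.6) / (3 * 2.1) = 1.13
Cpl = (54.6 - 40.4) / (3 * 2.1) = 2.25
Cpk = min(1.13, 2.25) = 1.13

1.13


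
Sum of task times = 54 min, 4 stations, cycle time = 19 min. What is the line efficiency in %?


Formula: Efficiency = Sum of Task Times / (N_stations * CT) * 100
Total station capacity = 4 stations * 19 min = 76 min
Efficiency = 54 / 76 * 100 = 71.1%

71.1%


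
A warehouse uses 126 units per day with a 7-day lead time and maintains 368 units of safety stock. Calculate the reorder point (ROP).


Formula: ROP = (Daily Demand * Lead Time) + Safety Stock
Demand during lead time = 126 * 7 = 882 units
ROP = 882 + 368 = 1250 units

1250 units


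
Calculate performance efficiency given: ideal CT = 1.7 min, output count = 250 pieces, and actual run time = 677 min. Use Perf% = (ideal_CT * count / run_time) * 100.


Formula: Performance = (Ideal CT * Total Count) / Run Time * 100
Ideal output time = 1.7 * 250 = 425.0 min
Performance = 425.0 / 677 * 100 = 62.8%

62.8%


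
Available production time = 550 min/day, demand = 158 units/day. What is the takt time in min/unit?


Formula: Takt Time = Available Production Time / Customer Demand
Takt = 550 min/day / 158 units/day
Takt = 3.48 min/unit

3.48 min/unit


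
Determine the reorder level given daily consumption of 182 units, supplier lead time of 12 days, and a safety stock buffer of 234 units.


Formula: ROP = (Daily Demand * Lead Time) + Safety Stock
Demand during lead time = 182 * 12 = 2184 units
ROP = 2184 + 234 = 2418 units

2418 units


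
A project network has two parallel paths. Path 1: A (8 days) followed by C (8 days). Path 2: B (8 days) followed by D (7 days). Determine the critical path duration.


Path 1 = 8 + 8 = 16 days
Path 2 = 8 + 7 = 15 days
Duration = max(16, 15) = 16 days

16 days


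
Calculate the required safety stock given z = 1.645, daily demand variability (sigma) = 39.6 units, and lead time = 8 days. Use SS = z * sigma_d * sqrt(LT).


Formula: SS = z * sigma_d * sqrt(LT)
sqrt(LT) = sqrt(8) = 2.8284
SS = 1.645 * 39.6 * 2.8284
SS = 184.2 units

184.2 units


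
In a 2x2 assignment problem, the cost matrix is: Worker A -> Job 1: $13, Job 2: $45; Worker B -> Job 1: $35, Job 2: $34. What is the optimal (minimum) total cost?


Option 1: A->1 + B->2 = $13 + $34 = $47
Option 2: A->2 + B->1 = $45 + $35 = $80
Min cost = min($47, $80) = $47

$47


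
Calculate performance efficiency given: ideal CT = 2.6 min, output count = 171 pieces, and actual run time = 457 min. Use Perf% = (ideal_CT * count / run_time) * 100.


Formula: Performance = (Ideal CT * Total Count) / Run Time * 100
Ideal output time = 2.6 * 171 = 444.6 min
Performance = 444.6 / 457 * 100 = 97.3%

97.3%


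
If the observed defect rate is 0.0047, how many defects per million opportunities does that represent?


DPMO = defect_rate * 1000000 = 0.0047 * 1000000

4700


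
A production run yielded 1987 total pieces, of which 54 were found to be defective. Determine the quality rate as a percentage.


Formula: Quality Rate = Good Pieces / Total Pieces * 100
Good pieces = 1987 - 54 = 1933
QR = 1933 / 1987 * 100 = 97.3%

97.3%


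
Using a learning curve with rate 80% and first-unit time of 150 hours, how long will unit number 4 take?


Formula: T_n = T_1 * (learning_rate)^(log2(n)) where learning_rate = rate/100
Doublings = log2(4) = 2
T_n = 150 * 0.8^2
T_n = 150 * 0.64 = 96.0 hours

96.0 hours


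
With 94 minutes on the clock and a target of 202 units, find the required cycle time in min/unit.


Formula: CT = Available Time / Number of Units
CT = 94 min / 202 units
CT = 0.47 min/unit

0.47 min/unit


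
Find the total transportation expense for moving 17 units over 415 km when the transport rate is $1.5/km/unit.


TC = dist * cost * units = 415 * 1.5 * 17 = $10582.50

$10582.50


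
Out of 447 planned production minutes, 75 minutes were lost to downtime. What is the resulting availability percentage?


Formula: Availability = (Planned Time - Downtime) / Planned Time * 100
Uptime = 447 - 75 = 372 min
Availability = 372 / 447 * 100 = 83.2%

83.2%


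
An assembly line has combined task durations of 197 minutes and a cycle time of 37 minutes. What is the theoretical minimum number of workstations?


Formula: N_min = ceil(Sum of Task Times / Cycle Time)
N_min = ceil(197 min / 37 min) = ceil(5.3243)
N_min = 6 stations

6


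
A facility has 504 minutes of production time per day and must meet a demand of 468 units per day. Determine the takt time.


Formula: Takt Time = Available Production Time / Customer Demand
Takt = 504 min/day / 468 units/day
Takt = 1.08 min/unit

1.08 min/unit


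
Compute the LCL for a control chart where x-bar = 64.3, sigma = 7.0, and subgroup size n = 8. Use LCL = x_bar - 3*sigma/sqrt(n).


LCL = 64.3 - 3 * 7.0 / sqrt(8)

56.88


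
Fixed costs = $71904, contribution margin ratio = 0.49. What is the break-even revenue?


Formula: BER = Fixed Costs / Contribution Margin Ratio
BER = $71904 / 0.49
BER = $146742.86 (to the nearest cent)

$146742.86


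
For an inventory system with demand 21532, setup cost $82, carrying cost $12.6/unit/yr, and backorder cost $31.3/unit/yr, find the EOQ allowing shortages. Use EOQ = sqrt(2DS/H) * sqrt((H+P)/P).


Formula: EOQ* = sqrt(2DS/H) * sqrt((H+P)/P)
Base EOQ = sqrt(2*21532*82/12.6) = 529.39 units
Correction = sqrt((12.6+31.3)/31.3) = 1.1843
EOQ* = 529.39 * 1.1843 = 627.0 units

627.0 units
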